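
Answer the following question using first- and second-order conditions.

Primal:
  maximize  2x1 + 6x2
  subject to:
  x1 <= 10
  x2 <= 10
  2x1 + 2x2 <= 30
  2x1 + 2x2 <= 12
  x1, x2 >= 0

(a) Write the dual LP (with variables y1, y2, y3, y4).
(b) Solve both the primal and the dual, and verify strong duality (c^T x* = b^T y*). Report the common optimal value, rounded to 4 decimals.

The standard primal-dual pair for 'max c^T x s.t. A x <= b, x >= 0' is:
  Dual:  min b^T y  s.t.  A^T y >= c,  y >= 0.

So the dual LP is:
  minimize  10y1 + 10y2 + 30y3 + 12y4
  subject to:
    y1 + 2y3 + 2y4 >= 2
    y2 + 2y3 + 2y4 >= 6
    y1, y2, y3, y4 >= 0

Solving the primal: x* = (0, 6).
  primal value c^T x* = 36.
Solving the dual: y* = (0, 0, 0, 3).
  dual value b^T y* = 36.
Strong duality: c^T x* = b^T y*. Confirmed.

36


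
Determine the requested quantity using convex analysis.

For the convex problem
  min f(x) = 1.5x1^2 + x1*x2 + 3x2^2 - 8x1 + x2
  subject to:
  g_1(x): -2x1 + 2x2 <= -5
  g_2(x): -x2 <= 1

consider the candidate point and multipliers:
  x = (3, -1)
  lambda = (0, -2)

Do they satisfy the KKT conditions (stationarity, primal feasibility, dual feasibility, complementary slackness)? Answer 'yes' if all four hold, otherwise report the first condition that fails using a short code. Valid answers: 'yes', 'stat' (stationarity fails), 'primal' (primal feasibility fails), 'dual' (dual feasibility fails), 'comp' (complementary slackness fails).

Gradient of f: grad f(x) = Q x + c = (0, -2)
Constraint values g_i(x) = a_i^T x - b_i:
  g_1((3, -1)) = -3
  g_2((3, -1)) = 0
Stationarity residual: grad f(x) + sum_i lambda_i a_i = (0, 0)
  -> stationarity OK
Primal feasibility (all g_i <= 0): OK
Dual feasibility (all lambda_i >= 0): FAILS
Complementary slackness (lambda_i * g_i(x) = 0 for all i): OK

Verdict: the first failing condition is dual_feasibility -> dual.

dual


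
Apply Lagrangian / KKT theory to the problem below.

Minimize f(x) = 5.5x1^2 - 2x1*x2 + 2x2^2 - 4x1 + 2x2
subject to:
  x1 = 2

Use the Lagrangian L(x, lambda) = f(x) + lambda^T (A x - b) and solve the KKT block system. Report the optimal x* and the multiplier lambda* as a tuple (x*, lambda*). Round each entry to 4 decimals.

Form the Lagrangian:
  L(x, lambda) = (1/2) x^T Q x + c^T x + lambda^T (A x - b)
Stationarity (grad_x L = 0): Q x + c + A^T lambda = 0.
Primal feasibility: A x = b.

This gives the KKT block system:
  [ Q   A^T ] [ x     ]   [-c ]
  [ A    0  ] [ lambda ] = [ b ]

Solving the linear system:
  x*      = (2, 0.5)
  lambda* = (-17)
  f(x*)   = 13.5

x* = (2, 0.5), lambda* = (-17)


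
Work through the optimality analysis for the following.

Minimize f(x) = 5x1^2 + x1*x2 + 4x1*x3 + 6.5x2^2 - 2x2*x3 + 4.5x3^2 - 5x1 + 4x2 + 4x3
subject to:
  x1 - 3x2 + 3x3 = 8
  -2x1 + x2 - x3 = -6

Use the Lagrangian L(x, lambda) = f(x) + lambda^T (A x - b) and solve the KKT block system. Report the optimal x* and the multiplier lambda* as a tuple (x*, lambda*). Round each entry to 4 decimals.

Form the Lagrangian:
  L(x, lambda) = (1/2) x^T Q x + c^T x + lambda^T (A x - b)
Stationarity (grad_x L = 0): Q x + c + A^T lambda = 0.
Primal feasibility: A x = b.

This gives the KKT block system:
  [ Q   A^T ] [ x     ]   [-c ]
  [ A    0  ] [ lambda ] = [ b ]

Solving the linear system:
  x*      = (2, -1.7778, 0.2222)
  lambda* = (-4.2, 4.9556)
  f(x*)   = 23.5556

x* = (2, -1.7778, 0.2222), lambda* = (-4.2, 4.9556)


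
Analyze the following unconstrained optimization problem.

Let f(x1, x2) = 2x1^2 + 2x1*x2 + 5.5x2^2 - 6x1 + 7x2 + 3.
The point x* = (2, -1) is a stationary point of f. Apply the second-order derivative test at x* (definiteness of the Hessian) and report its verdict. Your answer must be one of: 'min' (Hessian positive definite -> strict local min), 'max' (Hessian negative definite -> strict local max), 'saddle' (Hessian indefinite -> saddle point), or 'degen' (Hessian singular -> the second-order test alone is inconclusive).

Compute the Hessian H = grad^2 f:
  H = [[4, 2], [2, 11]]
Verify stationarity: grad f(x*) = H x* + g = (0, 0).
Eigenvalues of H: 3.4689, 11.5311.
Both eigenvalues > 0, so H is positive definite -> x* is a strict local min.

min


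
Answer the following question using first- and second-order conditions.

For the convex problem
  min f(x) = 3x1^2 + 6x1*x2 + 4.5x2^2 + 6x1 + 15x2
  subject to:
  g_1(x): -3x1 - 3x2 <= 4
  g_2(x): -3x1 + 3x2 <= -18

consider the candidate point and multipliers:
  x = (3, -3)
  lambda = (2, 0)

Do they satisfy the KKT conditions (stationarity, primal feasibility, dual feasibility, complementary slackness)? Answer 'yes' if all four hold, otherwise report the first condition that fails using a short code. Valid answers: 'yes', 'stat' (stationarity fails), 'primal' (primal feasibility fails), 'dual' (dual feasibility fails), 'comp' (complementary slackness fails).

Gradient of f: grad f(x) = Q x + c = (6, 6)
Constraint values g_i(x) = a_i^T x - b_i:
  g_1((3, -3)) = -4
  g_2((3, -3)) = 0
Stationarity residual: grad f(x) + sum_i lambda_i a_i = (0, 0)
  -> stationarity OK
Primal feasibility (all g_i <= 0): OK
Dual feasibility (all lambda_i >= 0): OK
Complementary slackness (lambda_i * g_i(x) = 0 for all i): FAILS

Verdict: the first failing condition is complementary_slackness -> comp.

comp


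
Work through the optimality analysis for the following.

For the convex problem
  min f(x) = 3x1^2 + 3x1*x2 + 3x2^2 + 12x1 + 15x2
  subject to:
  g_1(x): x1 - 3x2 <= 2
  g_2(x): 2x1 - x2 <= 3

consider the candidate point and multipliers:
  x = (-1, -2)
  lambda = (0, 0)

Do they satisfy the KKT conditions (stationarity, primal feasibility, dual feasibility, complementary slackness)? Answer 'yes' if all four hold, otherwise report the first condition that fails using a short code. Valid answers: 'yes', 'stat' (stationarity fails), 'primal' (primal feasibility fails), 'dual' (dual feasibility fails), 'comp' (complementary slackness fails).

Gradient of f: grad f(x) = Q x + c = (0, 0)
Constraint values g_i(x) = a_i^T x - b_i:
  g_1((-1, -2)) = 3
  g_2((-1, -2)) = -3
Stationarity residual: grad f(x) + sum_i lambda_i a_i = (0, 0)
  -> stationarity OK
Primal feasibility (all g_i <= 0): FAILS
Dual feasibility (all lambda_i >= 0): OK
Complementary slackness (lambda_i * g_i(x) = 0 for all i): OK

Verdict: the first failing condition is primal_feasibility -> primal.

primal


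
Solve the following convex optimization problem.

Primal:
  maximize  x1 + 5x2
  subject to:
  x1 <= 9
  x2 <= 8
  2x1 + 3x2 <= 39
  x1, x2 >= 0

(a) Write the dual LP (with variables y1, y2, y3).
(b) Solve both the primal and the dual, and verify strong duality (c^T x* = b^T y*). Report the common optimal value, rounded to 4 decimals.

The standard primal-dual pair for 'max c^T x s.t. A x <= b, x >= 0' is:
  Dual:  min b^T y  s.t.  A^T y >= c,  y >= 0.

So the dual LP is:
  minimize  9y1 + 8y2 + 39y3
  subject to:
    y1 + 2y3 >= 1
    y2 + 3y3 >= 5
    y1, y2, y3 >= 0

Solving the primal: x* = (7.5, 8).
  primal value c^T x* = 47.5.
Solving the dual: y* = (0, 3.5, 0.5).
  dual value b^T y* = 47.5.
Strong duality: c^T x* = b^T y*. Confirmed.

47.5


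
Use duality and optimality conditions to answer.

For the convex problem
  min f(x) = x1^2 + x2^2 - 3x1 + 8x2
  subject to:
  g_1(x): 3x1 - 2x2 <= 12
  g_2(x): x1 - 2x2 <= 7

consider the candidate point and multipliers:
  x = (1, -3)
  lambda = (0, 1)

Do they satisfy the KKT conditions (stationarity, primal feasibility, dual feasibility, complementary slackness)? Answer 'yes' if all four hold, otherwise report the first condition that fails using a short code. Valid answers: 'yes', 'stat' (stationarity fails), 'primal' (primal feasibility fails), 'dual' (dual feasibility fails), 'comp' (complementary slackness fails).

Gradient of f: grad f(x) = Q x + c = (-1, 2)
Constraint values g_i(x) = a_i^T x - b_i:
  g_1((1, -3)) = -3
  g_2((1, -3)) = 0
Stationarity residual: grad f(x) + sum_i lambda_i a_i = (0, 0)
  -> stationarity OK
Primal feasibility (all g_i <= 0): OK
Dual feasibility (all lambda_i >= 0): OK
Complementary slackness (lambda_i * g_i(x) = 0 for all i): OK

Verdict: yes, KKT holds.

yes


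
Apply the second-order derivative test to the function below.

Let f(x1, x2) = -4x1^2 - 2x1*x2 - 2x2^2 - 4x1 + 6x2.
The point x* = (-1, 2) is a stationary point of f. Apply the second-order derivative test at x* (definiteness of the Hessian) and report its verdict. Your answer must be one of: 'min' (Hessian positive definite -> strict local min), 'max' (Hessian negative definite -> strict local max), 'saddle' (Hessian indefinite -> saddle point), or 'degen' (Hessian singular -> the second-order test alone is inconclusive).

Compute the Hessian H = grad^2 f:
  H = [[-8, -2], [-2, -4]]
Verify stationarity: grad f(x*) = H x* + g = (0, 0).
Eigenvalues of H: -8.8284, -3.1716.
Both eigenvalues < 0, so H is negative definite -> x* is a strict local max.

max


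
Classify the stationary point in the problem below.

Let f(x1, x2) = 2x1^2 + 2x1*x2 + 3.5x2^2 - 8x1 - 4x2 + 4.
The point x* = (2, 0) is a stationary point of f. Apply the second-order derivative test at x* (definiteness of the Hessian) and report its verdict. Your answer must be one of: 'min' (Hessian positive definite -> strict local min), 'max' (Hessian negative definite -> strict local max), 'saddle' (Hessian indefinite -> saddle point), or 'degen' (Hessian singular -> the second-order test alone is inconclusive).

Compute the Hessian H = grad^2 f:
  H = [[4, 2], [2, 7]]
Verify stationarity: grad f(x*) = H x* + g = (0, 0).
Eigenvalues of H: 3, 8.
Both eigenvalues > 0, so H is positive definite -> x* is a strict local min.

min


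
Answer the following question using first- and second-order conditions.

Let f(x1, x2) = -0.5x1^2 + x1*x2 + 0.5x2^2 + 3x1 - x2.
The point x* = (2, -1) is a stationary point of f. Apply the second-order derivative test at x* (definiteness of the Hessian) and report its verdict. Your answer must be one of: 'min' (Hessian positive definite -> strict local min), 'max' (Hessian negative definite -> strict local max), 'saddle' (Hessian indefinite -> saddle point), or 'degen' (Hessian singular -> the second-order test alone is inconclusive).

Compute the Hessian H = grad^2 f:
  H = [[-1, 1], [1, 1]]
Verify stationarity: grad f(x*) = H x* + g = (0, 0).
Eigenvalues of H: -1.4142, 1.4142.
Eigenvalues have mixed signs, so H is indefinite -> x* is a saddle point.

saddle


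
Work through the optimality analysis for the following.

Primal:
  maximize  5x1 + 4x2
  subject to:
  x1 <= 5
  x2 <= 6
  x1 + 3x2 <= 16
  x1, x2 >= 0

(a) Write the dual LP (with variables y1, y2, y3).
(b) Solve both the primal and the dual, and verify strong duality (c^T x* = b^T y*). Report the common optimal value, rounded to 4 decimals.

The standard primal-dual pair for 'max c^T x s.t. A x <= b, x >= 0' is:
  Dual:  min b^T y  s.t.  A^T y >= c,  y >= 0.

So the dual LP is:
  minimize  5y1 + 6y2 + 16y3
  subject to:
    y1 + y3 >= 5
    y2 + 3y3 >= 4
    y1, y2, y3 >= 0

Solving the primal: x* = (5, 3.6667).
  primal value c^T x* = 39.6667.
Solving the dual: y* = (3.6667, 0, 1.3333).
  dual value b^T y* = 39.6667.
Strong duality: c^T x* = b^T y*. Confirmed.

39.6667


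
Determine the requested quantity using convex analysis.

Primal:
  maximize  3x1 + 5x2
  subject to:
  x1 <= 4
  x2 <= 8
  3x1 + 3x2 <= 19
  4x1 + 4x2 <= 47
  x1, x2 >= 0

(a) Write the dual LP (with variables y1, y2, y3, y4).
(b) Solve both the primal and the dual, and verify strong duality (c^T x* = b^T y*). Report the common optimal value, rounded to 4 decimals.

The standard primal-dual pair for 'max c^T x s.t. A x <= b, x >= 0' is:
  Dual:  min b^T y  s.t.  A^T y >= c,  y >= 0.

So the dual LP is:
  minimize  4y1 + 8y2 + 19y3 + 47y4
  subject to:
    y1 + 3y3 + 4y4 >= 3
    y2 + 3y3 + 4y4 >= 5
    y1, y2, y3, y4 >= 0

Solving the primal: x* = (0, 6.3333).
  primal value c^T x* = 31.6667.
Solving the dual: y* = (0, 0, 1.6667, 0).
  dual value b^T y* = 31.6667.
Strong duality: c^T x* = b^T y*. Confirmed.

31.6667


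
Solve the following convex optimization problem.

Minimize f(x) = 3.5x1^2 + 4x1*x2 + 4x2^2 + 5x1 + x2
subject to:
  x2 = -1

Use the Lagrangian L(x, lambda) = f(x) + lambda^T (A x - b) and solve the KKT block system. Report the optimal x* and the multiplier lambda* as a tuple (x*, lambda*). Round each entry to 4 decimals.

Form the Lagrangian:
  L(x, lambda) = (1/2) x^T Q x + c^T x + lambda^T (A x - b)
Stationarity (grad_x L = 0): Q x + c + A^T lambda = 0.
Primal feasibility: A x = b.

This gives the KKT block system:
  [ Q   A^T ] [ x     ]   [-c ]
  [ A    0  ] [ lambda ] = [ b ]

Solving the linear system:
  x*      = (-0.1429, -1)
  lambda* = (7.5714)
  f(x*)   = 2.9286

x* = (-0.1429, -1), lambda* = (7.5714)


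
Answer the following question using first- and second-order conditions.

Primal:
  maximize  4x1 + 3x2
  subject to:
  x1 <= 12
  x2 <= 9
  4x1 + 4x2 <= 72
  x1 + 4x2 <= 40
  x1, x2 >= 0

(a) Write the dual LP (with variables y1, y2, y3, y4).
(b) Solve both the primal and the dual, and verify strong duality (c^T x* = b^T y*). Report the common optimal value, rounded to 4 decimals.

The standard primal-dual pair for 'max c^T x s.t. A x <= b, x >= 0' is:
  Dual:  min b^T y  s.t.  A^T y >= c,  y >= 0.

So the dual LP is:
  minimize  12y1 + 9y2 + 72y3 + 40y4
  subject to:
    y1 + 4y3 + y4 >= 4
    y2 + 4y3 + 4y4 >= 3
    y1, y2, y3, y4 >= 0

Solving the primal: x* = (12, 6).
  primal value c^T x* = 66.
Solving the dual: y* = (1, 0, 0.75, 0).
  dual value b^T y* = 66.
Strong duality: c^T x* = b^T y*. Confirmed.

66


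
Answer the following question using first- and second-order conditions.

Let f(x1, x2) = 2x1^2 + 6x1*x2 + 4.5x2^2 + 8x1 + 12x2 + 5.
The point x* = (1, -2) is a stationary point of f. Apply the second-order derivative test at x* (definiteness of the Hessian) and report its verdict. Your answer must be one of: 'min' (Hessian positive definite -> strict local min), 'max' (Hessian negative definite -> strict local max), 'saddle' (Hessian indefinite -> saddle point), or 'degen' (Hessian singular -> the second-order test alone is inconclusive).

Compute the Hessian H = grad^2 f:
  H = [[4, 6], [6, 9]]
Verify stationarity: grad f(x*) = H x* + g = (0, 0).
Eigenvalues of H: 0, 13.
H has a zero eigenvalue (singular; positive semidefinite but not definite), so H is neither positive definite, negative definite, nor indefinite. The second-order test alone is inconclusive -> degen.
(Indeed, f is constant along the null direction of H through x*, so x* is not a strict local extremum.)

degen


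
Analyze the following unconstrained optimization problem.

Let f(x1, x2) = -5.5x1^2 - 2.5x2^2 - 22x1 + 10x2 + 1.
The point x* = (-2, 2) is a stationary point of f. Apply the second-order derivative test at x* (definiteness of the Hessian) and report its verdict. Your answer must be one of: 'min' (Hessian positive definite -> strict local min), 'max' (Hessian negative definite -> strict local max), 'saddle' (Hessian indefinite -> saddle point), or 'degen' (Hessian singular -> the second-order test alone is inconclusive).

Compute the Hessian H = grad^2 f:
  H = [[-11, 0], [0, -5]]
Verify stationarity: grad f(x*) = H x* + g = (0, 0).
Eigenvalues of H: -11, -5.
Both eigenvalues < 0, so H is negative definite -> x* is a strict local max.

max


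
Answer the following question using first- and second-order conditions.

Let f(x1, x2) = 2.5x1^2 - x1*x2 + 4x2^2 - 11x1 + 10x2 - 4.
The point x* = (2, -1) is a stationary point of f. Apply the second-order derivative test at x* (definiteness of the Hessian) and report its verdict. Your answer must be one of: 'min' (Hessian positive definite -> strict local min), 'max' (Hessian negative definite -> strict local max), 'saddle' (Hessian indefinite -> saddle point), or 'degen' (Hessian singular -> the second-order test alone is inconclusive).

Compute the Hessian H = grad^2 f:
  H = [[5, -1], [-1, 8]]
Verify stationarity: grad f(x*) = H x* + g = (0, 0).
Eigenvalues of H: 4.6972, 8.3028.
Both eigenvalues > 0, so H is positive definite -> x* is a strict local min.

min


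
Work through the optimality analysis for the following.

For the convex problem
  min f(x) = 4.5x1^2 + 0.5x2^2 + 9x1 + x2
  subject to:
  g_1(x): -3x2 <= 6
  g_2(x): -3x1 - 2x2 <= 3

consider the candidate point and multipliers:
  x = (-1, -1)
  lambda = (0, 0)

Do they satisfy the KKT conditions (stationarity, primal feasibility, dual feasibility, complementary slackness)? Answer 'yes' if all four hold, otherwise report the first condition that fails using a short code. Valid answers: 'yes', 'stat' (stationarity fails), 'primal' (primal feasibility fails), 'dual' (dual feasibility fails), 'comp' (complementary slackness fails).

Gradient of f: grad f(x) = Q x + c = (0, 0)
Constraint values g_i(x) = a_i^T x - b_i:
  g_1((-1, -1)) = -3
  g_2((-1, -1)) = 2
Stationarity residual: grad f(x) + sum_i lambda_i a_i = (0, 0)
  -> stationarity OK
Primal feasibility (all g_i <= 0): FAILS
Dual feasibility (all lambda_i >= 0): OK
Complementary slackness (lambda_i * g_i(x) = 0 for all i): OK

Verdict: the first failing condition is primal_feasibility -> primal.

primal


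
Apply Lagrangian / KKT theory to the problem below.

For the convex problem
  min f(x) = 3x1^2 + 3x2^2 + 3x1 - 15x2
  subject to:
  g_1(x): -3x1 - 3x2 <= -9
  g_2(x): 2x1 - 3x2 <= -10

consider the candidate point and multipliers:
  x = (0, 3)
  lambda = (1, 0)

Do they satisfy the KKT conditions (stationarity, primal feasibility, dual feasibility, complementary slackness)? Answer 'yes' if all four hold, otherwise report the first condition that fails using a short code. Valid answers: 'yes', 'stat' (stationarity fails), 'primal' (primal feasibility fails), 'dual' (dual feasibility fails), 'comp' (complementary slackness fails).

Gradient of f: grad f(x) = Q x + c = (3, 3)
Constraint values g_i(x) = a_i^T x - b_i:
  g_1((0, 3)) = 0
  g_2((0, 3)) = 1
Stationarity residual: grad f(x) + sum_i lambda_i a_i = (0, 0)
  -> stationarity OK
Primal feasibility (all g_i <= 0): FAILS
Dual feasibility (all lambda_i >= 0): OK
Complementary slackness (lambda_i * g_i(x) = 0 for all i): OK

Verdict: the first failing condition is primal_feasibility -> primal.

primal


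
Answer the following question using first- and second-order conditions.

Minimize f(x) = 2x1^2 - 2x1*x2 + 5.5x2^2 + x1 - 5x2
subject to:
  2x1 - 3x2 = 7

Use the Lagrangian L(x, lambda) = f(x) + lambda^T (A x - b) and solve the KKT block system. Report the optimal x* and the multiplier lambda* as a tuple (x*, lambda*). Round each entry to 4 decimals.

Form the Lagrangian:
  L(x, lambda) = (1/2) x^T Q x + c^T x + lambda^T (A x - b)
Stationarity (grad_x L = 0): Q x + c + A^T lambda = 0.
Primal feasibility: A x = b.

This gives the KKT block system:
  [ Q   A^T ] [ x     ]   [-c ]
  [ A    0  ] [ lambda ] = [ b ]

Solving the linear system:
  x*      = (2.375, -0.75)
  lambda* = (-6)
  f(x*)   = 24.0625

x* = (2.375, -0.75), lambda* = (-6)


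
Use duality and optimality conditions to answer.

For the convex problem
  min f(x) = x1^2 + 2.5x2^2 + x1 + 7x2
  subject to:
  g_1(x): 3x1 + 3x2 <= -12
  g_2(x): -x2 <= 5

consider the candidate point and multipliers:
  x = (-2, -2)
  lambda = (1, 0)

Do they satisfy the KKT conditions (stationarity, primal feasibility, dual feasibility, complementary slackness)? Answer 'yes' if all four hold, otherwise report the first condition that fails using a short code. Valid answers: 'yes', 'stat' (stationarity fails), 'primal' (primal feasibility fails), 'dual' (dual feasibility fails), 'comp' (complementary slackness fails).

Gradient of f: grad f(x) = Q x + c = (-3, -3)
Constraint values g_i(x) = a_i^T x - b_i:
  g_1((-2, -2)) = 0
  g_2((-2, -2)) = -3
Stationarity residual: grad f(x) + sum_i lambda_i a_i = (0, 0)
  -> stationarity OK
Primal feasibility (all g_i <= 0): OK
Dual feasibility (all lambda_i >= 0): OK
Complementary slackness (lambda_i * g_i(x) = 0 for all i): OK

Verdict: yes, KKT holds.

yes


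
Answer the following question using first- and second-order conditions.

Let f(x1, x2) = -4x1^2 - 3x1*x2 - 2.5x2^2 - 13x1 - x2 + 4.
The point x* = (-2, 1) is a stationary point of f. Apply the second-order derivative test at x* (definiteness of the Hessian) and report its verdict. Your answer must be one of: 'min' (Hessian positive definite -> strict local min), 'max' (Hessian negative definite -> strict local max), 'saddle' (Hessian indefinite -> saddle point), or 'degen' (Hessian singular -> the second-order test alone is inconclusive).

Compute the Hessian H = grad^2 f:
  H = [[-8, -3], [-3, -5]]
Verify stationarity: grad f(x*) = H x* + g = (0, 0).
Eigenvalues of H: -9.8541, -3.1459.
Both eigenvalues < 0, so H is negative definite -> x* is a strict local max.

max


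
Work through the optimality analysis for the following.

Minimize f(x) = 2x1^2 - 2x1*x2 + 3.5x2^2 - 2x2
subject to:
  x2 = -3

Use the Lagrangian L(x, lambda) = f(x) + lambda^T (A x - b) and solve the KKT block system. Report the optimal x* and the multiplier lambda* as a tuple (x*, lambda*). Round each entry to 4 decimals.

Form the Lagrangian:
  L(x, lambda) = (1/2) x^T Q x + c^T x + lambda^T (A x - b)
Stationarity (grad_x L = 0): Q x + c + A^T lambda = 0.
Primal feasibility: A x = b.

This gives the KKT block system:
  [ Q   A^T ] [ x     ]   [-c ]
  [ A    0  ] [ lambda ] = [ b ]

Solving the linear system:
  x*      = (-1.5, -3)
  lambda* = (20)
  f(x*)   = 33

x* = (-1.5, -3), lambda* = (20)


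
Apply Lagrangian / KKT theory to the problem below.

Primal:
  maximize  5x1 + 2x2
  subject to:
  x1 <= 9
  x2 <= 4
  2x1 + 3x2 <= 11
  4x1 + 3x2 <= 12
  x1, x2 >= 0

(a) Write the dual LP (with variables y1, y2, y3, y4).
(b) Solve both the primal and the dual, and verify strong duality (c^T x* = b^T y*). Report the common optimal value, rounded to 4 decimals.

The standard primal-dual pair for 'max c^T x s.t. A x <= b, x >= 0' is:
  Dual:  min b^T y  s.t.  A^T y >= c,  y >= 0.

So the dual LP is:
  minimize  9y1 + 4y2 + 11y3 + 12y4
  subject to:
    y1 + 2y3 + 4y4 >= 5
    y2 + 3y3 + 3y4 >= 2
    y1, y2, y3, y4 >= 0

Solving the primal: x* = (3, 0).
  primal value c^T x* = 15.
Solving the dual: y* = (0, 0, 0, 1.25).
  dual value b^T y* = 15.
Strong duality: c^T x* = b^T y*. Confirmed.

15


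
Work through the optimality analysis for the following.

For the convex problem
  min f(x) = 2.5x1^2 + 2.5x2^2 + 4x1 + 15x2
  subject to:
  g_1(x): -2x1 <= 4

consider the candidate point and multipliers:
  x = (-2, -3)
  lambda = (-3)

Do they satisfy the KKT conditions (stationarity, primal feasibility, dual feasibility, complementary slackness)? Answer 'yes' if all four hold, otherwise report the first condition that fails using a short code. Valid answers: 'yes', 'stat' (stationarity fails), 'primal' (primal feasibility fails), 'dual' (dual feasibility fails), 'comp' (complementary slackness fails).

Gradient of f: grad f(x) = Q x + c = (-6, 0)
Constraint values g_i(x) = a_i^T x - b_i:
  g_1((-2, -3)) = 0
Stationarity residual: grad f(x) + sum_i lambda_i a_i = (0, 0)
  -> stationarity OK
Primal feasibility (all g_i <= 0): OK
Dual feasibility (all lambda_i >= 0): FAILS
Complementary slackness (lambda_i * g_i(x) = 0 for all i): OK

Verdict: the first failing condition is dual_feasibility -> dual.

dual


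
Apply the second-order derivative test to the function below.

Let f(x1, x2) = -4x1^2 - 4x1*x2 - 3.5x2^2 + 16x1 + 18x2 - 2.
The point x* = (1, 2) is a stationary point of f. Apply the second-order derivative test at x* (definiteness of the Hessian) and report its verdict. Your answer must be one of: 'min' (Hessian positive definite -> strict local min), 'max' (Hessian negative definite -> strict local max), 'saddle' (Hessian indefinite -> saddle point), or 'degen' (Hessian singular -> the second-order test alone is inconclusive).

Compute the Hessian H = grad^2 f:
  H = [[-8, -4], [-4, -7]]
Verify stationarity: grad f(x*) = H x* + g = (0, 0).
Eigenvalues of H: -11.5311, -3.4689.
Both eigenvalues < 0, so H is negative definite -> x* is a strict local max.

max


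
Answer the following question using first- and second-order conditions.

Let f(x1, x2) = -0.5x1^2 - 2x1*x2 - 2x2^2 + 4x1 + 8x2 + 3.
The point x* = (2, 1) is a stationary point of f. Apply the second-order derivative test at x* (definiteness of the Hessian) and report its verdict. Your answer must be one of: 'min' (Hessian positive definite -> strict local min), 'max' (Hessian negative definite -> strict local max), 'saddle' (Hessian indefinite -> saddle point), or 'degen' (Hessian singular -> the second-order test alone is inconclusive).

Compute the Hessian H = grad^2 f:
  H = [[-1, -2], [-2, -4]]
Verify stationarity: grad f(x*) = H x* + g = (0, 0).
Eigenvalues of H: -5, 0.
H has a zero eigenvalue (singular; negative semidefinite but not definite), so H is neither positive definite, negative definite, nor indefinite. The second-order test alone is inconclusive -> degen.
(Indeed, f is constant along the null direction of H through x*, so x* is not a strict local extremum.)

degen


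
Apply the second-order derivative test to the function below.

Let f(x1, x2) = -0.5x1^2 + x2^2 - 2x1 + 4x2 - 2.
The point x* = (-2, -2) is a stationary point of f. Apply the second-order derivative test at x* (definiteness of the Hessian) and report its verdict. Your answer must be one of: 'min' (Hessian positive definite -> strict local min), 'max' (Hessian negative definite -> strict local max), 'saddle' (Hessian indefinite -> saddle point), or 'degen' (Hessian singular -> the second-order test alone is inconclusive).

Compute the Hessian H = grad^2 f:
  H = [[-1, 0], [0, 2]]
Verify stationarity: grad f(x*) = H x* + g = (0, 0).
Eigenvalues of H: -1, 2.
Eigenvalues have mixed signs, so H is indefinite -> x* is a saddle point.

saddle


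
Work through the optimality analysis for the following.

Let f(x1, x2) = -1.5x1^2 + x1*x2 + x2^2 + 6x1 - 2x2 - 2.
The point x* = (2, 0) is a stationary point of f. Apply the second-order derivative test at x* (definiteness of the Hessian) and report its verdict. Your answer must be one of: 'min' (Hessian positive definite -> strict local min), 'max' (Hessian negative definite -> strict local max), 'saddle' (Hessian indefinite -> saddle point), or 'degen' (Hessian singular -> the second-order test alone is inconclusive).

Compute the Hessian H = grad^2 f:
  H = [[-3, 1], [1, 2]]
Verify stationarity: grad f(x*) = H x* + g = (0, 0).
Eigenvalues of H: -3.1926, 2.1926.
Eigenvalues have mixed signs, so H is indefinite -> x* is a saddle point.

saddle


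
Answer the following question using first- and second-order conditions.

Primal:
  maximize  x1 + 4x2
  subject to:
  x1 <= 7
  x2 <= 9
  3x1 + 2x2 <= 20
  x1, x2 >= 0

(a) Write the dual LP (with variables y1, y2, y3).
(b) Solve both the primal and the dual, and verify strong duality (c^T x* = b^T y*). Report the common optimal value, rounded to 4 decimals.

The standard primal-dual pair for 'max c^T x s.t. A x <= b, x >= 0' is:
  Dual:  min b^T y  s.t.  A^T y >= c,  y >= 0.

So the dual LP is:
  minimize  7y1 + 9y2 + 20y3
  subject to:
    y1 + 3y3 >= 1
    y2 + 2y3 >= 4
    y1, y2, y3 >= 0

Solving the primal: x* = (0.6667, 9).
  primal value c^T x* = 36.6667.
Solving the dual: y* = (0, 3.3333, 0.3333).
  dual value b^T y* = 36.6667.
Strong duality: c^T x* = b^T y*. Confirmed.

36.6667


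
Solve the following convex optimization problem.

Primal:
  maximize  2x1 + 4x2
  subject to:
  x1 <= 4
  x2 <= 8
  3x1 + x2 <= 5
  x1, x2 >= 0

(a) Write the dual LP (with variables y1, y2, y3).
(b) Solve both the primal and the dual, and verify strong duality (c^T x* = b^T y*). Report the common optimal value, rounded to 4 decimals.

The standard primal-dual pair for 'max c^T x s.t. A x <= b, x >= 0' is:
  Dual:  min b^T y  s.t.  A^T y >= c,  y >= 0.

So the dual LP is:
  minimize  4y1 + 8y2 + 5y3
  subject to:
    y1 + 3y3 >= 2
    y2 + y3 >= 4
    y1, y2, y3 >= 0

Solving the primal: x* = (0, 5).
  primal value c^T x* = 20.
Solving the dual: y* = (0, 0, 4).
  dual value b^T y* = 20.
Strong duality: c^T x* = b^T y*. Confirmed.

20


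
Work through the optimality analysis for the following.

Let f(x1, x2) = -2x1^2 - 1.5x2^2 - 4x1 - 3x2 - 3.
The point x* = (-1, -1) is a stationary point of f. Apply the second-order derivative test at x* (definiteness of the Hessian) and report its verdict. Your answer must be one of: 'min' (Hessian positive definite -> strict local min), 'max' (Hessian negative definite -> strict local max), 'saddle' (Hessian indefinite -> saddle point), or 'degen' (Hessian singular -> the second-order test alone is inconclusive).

Compute the Hessian H = grad^2 f:
  H = [[-4, 0], [0, -3]]
Verify stationarity: grad f(x*) = H x* + g = (0, 0).
Eigenvalues of H: -4, -3.
Both eigenvalues < 0, so H is negative definite -> x* is a strict local max.

max


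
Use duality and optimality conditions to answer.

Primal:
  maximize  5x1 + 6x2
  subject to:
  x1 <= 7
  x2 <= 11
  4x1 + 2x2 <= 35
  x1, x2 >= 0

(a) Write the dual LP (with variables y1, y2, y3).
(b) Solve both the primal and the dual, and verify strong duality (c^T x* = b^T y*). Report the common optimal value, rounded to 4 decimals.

The standard primal-dual pair for 'max c^T x s.t. A x <= b, x >= 0' is:
  Dual:  min b^T y  s.t.  A^T y >= c,  y >= 0.

So the dual LP is:
  minimize  7y1 + 11y2 + 35y3
  subject to:
    y1 + 4y3 >= 5
    y2 + 2y3 >= 6
    y1, y2, y3 >= 0

Solving the primal: x* = (3.25, 11).
  primal value c^T x* = 82.25.
Solving the dual: y* = (0, 3.5, 1.25).
  dual value b^T y* = 82.25.
Strong duality: c^T x* = b^T y*. Confirmed.

82.25


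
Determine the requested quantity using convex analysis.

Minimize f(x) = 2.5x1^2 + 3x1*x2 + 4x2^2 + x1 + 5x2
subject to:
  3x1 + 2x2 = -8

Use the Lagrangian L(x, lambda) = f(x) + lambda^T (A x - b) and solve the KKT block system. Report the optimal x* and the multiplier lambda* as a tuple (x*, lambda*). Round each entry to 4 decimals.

Form the Lagrangian:
  L(x, lambda) = (1/2) x^T Q x + c^T x + lambda^T (A x - b)
Stationarity (grad_x L = 0): Q x + c + A^T lambda = 0.
Primal feasibility: A x = b.

This gives the KKT block system:
  [ Q   A^T ] [ x     ]   [-c ]
  [ A    0  ] [ lambda ] = [ b ]

Solving the linear system:
  x*      = (-2.1071, -0.8393)
  lambda* = (4.0179)
  f(x*)   = 12.9196

x* = (-2.1071, -0.8393), lambda* = (4.0179)


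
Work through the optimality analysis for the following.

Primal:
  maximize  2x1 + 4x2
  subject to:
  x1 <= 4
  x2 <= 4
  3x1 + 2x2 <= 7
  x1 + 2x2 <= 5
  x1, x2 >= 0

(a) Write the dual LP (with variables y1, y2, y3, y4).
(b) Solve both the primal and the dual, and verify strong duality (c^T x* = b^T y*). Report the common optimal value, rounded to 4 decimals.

The standard primal-dual pair for 'max c^T x s.t. A x <= b, x >= 0' is:
  Dual:  min b^T y  s.t.  A^T y >= c,  y >= 0.

So the dual LP is:
  minimize  4y1 + 4y2 + 7y3 + 5y4
  subject to:
    y1 + 3y3 + y4 >= 2
    y2 + 2y3 + 2y4 >= 4
    y1, y2, y3, y4 >= 0

Solving the primal: x* = (1, 2).
  primal value c^T x* = 10.
Solving the dual: y* = (0, 0, 0, 2).
  dual value b^T y* = 10.
Strong duality: c^T x* = b^T y*. Confirmed.

10


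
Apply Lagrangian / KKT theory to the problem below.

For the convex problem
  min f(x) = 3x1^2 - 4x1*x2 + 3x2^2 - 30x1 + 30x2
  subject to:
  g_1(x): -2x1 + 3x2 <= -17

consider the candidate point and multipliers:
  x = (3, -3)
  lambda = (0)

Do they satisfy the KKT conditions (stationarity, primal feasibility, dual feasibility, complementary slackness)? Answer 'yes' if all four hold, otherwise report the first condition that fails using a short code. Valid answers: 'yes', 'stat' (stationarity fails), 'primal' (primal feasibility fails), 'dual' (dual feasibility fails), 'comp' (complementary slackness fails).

Gradient of f: grad f(x) = Q x + c = (0, 0)
Constraint values g_i(x) = a_i^T x - b_i:
  g_1((3, -3)) = 2
Stationarity residual: grad f(x) + sum_i lambda_i a_i = (0, 0)
  -> stationarity OK
Primal feasibility (all g_i <= 0): FAILS
Dual feasibility (all lambda_i >= 0): OK
Complementary slackness (lambda_i * g_i(x) = 0 for all i): OK

Verdict: the first failing condition is primal_feasibility -> primal.

primal


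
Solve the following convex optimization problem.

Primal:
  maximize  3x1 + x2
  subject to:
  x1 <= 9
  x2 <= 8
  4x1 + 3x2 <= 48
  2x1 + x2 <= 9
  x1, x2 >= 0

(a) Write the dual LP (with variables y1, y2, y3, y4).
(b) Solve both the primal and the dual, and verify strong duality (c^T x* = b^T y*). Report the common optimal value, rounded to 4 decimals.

The standard primal-dual pair for 'max c^T x s.t. A x <= b, x >= 0' is:
  Dual:  min b^T y  s.t.  A^T y >= c,  y >= 0.

So the dual LP is:
  minimize  9y1 + 8y2 + 48y3 + 9y4
  subject to:
    y1 + 4y3 + 2y4 >= 3
    y2 + 3y3 + y4 >= 1
    y1, y2, y3, y4 >= 0

Solving the primal: x* = (4.5, 0).
  primal value c^T x* = 13.5.
Solving the dual: y* = (0, 0, 0, 1.5).
  dual value b^T y* = 13.5.
Strong duality: c^T x* = b^T y*. Confirmed.

13.5


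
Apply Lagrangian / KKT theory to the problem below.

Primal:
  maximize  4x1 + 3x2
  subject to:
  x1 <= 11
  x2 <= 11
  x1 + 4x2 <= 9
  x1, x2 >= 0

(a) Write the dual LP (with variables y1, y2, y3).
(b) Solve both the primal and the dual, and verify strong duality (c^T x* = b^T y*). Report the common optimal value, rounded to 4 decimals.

The standard primal-dual pair for 'max c^T x s.t. A x <= b, x >= 0' is:
  Dual:  min b^T y  s.t.  A^T y >= c,  y >= 0.

So the dual LP is:
  minimize  11y1 + 11y2 + 9y3
  subject to:
    y1 + y3 >= 4
    y2 + 4y3 >= 3
    y1, y2, y3 >= 0

Solving the primal: x* = (9, 0).
  primal value c^T x* = 36.
Solving the dual: y* = (0, 0, 4).
  dual value b^T y* = 36.
Strong duality: c^T x* = b^T y*. Confirmed.

36


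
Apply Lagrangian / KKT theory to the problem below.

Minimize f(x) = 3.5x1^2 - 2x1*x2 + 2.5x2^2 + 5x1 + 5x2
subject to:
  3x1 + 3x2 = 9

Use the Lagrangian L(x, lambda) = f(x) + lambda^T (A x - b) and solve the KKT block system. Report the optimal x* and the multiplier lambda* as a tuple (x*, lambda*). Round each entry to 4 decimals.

Form the Lagrangian:
  L(x, lambda) = (1/2) x^T Q x + c^T x + lambda^T (A x - b)
Stationarity (grad_x L = 0): Q x + c + A^T lambda = 0.
Primal feasibility: A x = b.

This gives the KKT block system:
  [ Q   A^T ] [ x     ]   [-c ]
  [ A    0  ] [ lambda ] = [ b ]

Solving the linear system:
  x*      = (1.3125, 1.6875)
  lambda* = (-3.6042)
  f(x*)   = 23.7187

x* = (1.3125, 1.6875), lambda* = (-3.6042)


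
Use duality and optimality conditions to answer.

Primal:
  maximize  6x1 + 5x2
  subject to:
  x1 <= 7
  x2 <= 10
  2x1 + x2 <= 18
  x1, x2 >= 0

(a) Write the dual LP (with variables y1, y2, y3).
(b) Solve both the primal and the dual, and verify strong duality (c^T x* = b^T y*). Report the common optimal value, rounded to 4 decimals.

The standard primal-dual pair for 'max c^T x s.t. A x <= b, x >= 0' is:
  Dual:  min b^T y  s.t.  A^T y >= c,  y >= 0.

So the dual LP is:
  minimize  7y1 + 10y2 + 18y3
  subject to:
    y1 + 2y3 >= 6
    y2 + y3 >= 5
    y1, y2, y3 >= 0

Solving the primal: x* = (4, 10).
  primal value c^T x* = 74.
Solving the dual: y* = (0, 2, 3).
  dual value b^T y* = 74.
Strong duality: c^T x* = b^T y*. Confirmed.

74


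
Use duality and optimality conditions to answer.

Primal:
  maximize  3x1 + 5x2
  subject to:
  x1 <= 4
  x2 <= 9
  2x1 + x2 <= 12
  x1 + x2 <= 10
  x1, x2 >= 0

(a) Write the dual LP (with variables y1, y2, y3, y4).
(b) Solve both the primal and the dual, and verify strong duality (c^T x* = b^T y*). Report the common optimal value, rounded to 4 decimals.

The standard primal-dual pair for 'max c^T x s.t. A x <= b, x >= 0' is:
  Dual:  min b^T y  s.t.  A^T y >= c,  y >= 0.

So the dual LP is:
  minimize  4y1 + 9y2 + 12y3 + 10y4
  subject to:
    y1 + 2y3 + y4 >= 3
    y2 + y3 + y4 >= 5
    y1, y2, y3, y4 >= 0

Solving the primal: x* = (1, 9).
  primal value c^T x* = 48.
Solving the dual: y* = (0, 2, 0, 3).
  dual value b^T y* = 48.
Strong duality: c^T x* = b^T y*. Confirmed.

48


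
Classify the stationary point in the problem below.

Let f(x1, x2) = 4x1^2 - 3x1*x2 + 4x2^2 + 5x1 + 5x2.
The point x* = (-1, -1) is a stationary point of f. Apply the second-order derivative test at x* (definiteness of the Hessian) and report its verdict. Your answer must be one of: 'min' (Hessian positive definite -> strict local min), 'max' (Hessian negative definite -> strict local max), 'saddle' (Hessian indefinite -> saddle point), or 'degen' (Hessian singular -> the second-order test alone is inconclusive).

Compute the Hessian H = grad^2 f:
  H = [[8, -3], [-3, 8]]
Verify stationarity: grad f(x*) = H x* + g = (0, 0).
Eigenvalues of H: 5, 11.
Both eigenvalues > 0, so H is positive definite -> x* is a strict local min.

min


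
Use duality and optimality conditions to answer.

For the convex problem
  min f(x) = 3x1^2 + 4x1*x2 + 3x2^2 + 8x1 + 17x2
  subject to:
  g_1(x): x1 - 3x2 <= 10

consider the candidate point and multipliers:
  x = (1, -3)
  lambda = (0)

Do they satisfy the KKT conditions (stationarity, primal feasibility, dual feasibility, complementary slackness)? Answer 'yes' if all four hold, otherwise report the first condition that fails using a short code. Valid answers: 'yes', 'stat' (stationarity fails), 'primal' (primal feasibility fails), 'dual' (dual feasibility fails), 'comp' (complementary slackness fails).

Gradient of f: grad f(x) = Q x + c = (2, 3)
Constraint values g_i(x) = a_i^T x - b_i:
  g_1((1, -3)) = 0
Stationarity residual: grad f(x) + sum_i lambda_i a_i = (2, 3)
  -> stationarity FAILS
Primal feasibility (all g_i <= 0): OK
Dual feasibility (all lambda_i >= 0): OK
Complementary slackness (lambda_i * g_i(x) = 0 for all i): OK

Verdict: the first failing condition is stationarity -> stat.

stat


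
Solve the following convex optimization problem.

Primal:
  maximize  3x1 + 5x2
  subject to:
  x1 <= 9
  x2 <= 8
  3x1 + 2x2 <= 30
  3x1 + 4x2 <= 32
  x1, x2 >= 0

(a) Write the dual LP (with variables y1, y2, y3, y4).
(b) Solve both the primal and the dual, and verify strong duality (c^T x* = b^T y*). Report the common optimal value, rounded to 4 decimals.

The standard primal-dual pair for 'max c^T x s.t. A x <= b, x >= 0' is:
  Dual:  min b^T y  s.t.  A^T y >= c,  y >= 0.

So the dual LP is:
  minimize  9y1 + 8y2 + 30y3 + 32y4
  subject to:
    y1 + 3y3 + 3y4 >= 3
    y2 + 2y3 + 4y4 >= 5
    y1, y2, y3, y4 >= 0

Solving the primal: x* = (0, 8).
  primal value c^T x* = 40.
Solving the dual: y* = (0, 1, 0, 1).
  dual value b^T y* = 40.
Strong duality: c^T x* = b^T y*. Confirmed.

40


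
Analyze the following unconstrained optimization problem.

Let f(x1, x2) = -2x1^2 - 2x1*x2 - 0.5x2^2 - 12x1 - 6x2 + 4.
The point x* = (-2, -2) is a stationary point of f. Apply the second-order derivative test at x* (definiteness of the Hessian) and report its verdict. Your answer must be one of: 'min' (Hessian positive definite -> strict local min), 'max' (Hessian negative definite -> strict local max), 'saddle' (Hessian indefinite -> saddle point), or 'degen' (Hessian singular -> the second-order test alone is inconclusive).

Compute the Hessian H = grad^2 f:
  H = [[-4, -2], [-2, -1]]
Verify stationarity: grad f(x*) = H x* + g = (0, 0).
Eigenvalues of H: -5, 0.
H has a zero eigenvalue (singular; negative semidefinite but not definite), so H is neither positive definite, negative definite, nor indefinite. The second-order test alone is inconclusive -> degen.
(Indeed, f is constant along the null direction of H through x*, so x* is not a strict local extremum.)

degen


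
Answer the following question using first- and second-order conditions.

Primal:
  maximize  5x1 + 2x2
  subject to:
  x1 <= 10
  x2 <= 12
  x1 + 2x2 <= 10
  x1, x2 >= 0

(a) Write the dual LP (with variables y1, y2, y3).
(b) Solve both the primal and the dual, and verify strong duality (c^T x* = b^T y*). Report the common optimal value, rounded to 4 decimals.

The standard primal-dual pair for 'max c^T x s.t. A x <= b, x >= 0' is:
  Dual:  min b^T y  s.t.  A^T y >= c,  y >= 0.

So the dual LP is:
  minimize  10y1 + 12y2 + 10y3
  subject to:
    y1 + y3 >= 5
    y2 + 2y3 >= 2
    y1, y2, y3 >= 0

Solving the primal: x* = (10, 0).
  primal value c^T x* = 50.
Solving the dual: y* = (4, 0, 1).
  dual value b^T y* = 50.
Strong duality: c^T x* = b^T y*. Confirmed.

50
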